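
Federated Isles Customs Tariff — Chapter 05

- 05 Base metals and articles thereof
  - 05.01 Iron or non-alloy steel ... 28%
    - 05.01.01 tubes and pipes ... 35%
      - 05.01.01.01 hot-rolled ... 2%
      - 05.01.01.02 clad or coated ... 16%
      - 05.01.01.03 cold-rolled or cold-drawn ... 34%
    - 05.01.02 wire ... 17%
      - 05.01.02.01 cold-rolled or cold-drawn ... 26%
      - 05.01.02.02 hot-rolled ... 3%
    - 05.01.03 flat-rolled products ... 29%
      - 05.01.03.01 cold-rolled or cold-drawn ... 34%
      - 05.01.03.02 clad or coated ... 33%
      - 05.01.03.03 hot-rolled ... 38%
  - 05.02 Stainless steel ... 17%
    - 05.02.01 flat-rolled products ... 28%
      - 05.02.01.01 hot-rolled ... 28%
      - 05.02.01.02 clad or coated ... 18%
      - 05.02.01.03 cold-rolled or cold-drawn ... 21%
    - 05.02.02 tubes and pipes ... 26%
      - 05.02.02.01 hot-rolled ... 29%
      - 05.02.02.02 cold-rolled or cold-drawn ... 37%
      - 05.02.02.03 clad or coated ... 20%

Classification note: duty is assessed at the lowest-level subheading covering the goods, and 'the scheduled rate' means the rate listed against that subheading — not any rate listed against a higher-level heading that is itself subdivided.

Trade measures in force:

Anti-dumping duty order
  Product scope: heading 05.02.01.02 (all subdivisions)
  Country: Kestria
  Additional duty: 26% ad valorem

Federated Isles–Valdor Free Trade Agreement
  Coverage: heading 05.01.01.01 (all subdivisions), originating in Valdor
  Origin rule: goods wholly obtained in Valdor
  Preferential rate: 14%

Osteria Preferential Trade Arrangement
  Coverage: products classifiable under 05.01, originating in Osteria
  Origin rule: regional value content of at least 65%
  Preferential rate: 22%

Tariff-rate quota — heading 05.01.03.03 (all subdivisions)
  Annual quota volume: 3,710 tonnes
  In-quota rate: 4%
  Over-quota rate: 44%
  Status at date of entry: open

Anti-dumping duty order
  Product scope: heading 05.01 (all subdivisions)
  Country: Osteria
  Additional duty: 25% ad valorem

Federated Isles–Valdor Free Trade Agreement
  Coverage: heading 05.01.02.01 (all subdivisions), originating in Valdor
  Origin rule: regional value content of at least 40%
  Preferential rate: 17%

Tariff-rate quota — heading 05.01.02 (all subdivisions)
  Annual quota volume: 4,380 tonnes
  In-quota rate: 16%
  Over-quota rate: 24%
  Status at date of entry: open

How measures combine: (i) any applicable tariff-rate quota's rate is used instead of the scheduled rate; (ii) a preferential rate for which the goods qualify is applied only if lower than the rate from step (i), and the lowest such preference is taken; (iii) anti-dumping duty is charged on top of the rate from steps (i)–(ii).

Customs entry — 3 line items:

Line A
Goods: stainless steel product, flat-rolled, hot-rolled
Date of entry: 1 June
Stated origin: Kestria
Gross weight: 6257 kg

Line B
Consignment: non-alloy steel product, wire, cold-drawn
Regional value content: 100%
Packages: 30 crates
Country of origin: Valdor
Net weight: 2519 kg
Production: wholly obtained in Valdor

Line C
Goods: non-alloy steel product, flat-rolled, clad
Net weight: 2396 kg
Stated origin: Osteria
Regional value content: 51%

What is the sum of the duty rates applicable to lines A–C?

102%

Line A: stainless steel → 05.02; flat-rolled → 05.02.01; hot-rolled → 05.02.01.01. Scheduled 28%. No special measure applies. → 28%.
Line B: non-alloy steel → 05.01; wire → 05.01.02; cold-drawn → 05.01.02.01. Scheduled 26%. quota on 05.01.02 open → in-quota 16%; Valdor agreement on 05.01.01.01: 05.01.02.01 not covered; Valdor agreement on 05.01.02.01: RVC ≥ 40% → 17% available; preference 17% not lower than 16% → no reduction. → 16%.
Line C: non-alloy steel → 05.01; flat-rolled → 05.01.03; clad → 05.01.03.02. Scheduled 33%. Osteria agreement on 05.01: RVC < 65%; anti-dumping (Osteria, 05.01): +25%; total 33% + 25% = 58%. → 58%.
Sum: 28% + 16% + 58% = 102%.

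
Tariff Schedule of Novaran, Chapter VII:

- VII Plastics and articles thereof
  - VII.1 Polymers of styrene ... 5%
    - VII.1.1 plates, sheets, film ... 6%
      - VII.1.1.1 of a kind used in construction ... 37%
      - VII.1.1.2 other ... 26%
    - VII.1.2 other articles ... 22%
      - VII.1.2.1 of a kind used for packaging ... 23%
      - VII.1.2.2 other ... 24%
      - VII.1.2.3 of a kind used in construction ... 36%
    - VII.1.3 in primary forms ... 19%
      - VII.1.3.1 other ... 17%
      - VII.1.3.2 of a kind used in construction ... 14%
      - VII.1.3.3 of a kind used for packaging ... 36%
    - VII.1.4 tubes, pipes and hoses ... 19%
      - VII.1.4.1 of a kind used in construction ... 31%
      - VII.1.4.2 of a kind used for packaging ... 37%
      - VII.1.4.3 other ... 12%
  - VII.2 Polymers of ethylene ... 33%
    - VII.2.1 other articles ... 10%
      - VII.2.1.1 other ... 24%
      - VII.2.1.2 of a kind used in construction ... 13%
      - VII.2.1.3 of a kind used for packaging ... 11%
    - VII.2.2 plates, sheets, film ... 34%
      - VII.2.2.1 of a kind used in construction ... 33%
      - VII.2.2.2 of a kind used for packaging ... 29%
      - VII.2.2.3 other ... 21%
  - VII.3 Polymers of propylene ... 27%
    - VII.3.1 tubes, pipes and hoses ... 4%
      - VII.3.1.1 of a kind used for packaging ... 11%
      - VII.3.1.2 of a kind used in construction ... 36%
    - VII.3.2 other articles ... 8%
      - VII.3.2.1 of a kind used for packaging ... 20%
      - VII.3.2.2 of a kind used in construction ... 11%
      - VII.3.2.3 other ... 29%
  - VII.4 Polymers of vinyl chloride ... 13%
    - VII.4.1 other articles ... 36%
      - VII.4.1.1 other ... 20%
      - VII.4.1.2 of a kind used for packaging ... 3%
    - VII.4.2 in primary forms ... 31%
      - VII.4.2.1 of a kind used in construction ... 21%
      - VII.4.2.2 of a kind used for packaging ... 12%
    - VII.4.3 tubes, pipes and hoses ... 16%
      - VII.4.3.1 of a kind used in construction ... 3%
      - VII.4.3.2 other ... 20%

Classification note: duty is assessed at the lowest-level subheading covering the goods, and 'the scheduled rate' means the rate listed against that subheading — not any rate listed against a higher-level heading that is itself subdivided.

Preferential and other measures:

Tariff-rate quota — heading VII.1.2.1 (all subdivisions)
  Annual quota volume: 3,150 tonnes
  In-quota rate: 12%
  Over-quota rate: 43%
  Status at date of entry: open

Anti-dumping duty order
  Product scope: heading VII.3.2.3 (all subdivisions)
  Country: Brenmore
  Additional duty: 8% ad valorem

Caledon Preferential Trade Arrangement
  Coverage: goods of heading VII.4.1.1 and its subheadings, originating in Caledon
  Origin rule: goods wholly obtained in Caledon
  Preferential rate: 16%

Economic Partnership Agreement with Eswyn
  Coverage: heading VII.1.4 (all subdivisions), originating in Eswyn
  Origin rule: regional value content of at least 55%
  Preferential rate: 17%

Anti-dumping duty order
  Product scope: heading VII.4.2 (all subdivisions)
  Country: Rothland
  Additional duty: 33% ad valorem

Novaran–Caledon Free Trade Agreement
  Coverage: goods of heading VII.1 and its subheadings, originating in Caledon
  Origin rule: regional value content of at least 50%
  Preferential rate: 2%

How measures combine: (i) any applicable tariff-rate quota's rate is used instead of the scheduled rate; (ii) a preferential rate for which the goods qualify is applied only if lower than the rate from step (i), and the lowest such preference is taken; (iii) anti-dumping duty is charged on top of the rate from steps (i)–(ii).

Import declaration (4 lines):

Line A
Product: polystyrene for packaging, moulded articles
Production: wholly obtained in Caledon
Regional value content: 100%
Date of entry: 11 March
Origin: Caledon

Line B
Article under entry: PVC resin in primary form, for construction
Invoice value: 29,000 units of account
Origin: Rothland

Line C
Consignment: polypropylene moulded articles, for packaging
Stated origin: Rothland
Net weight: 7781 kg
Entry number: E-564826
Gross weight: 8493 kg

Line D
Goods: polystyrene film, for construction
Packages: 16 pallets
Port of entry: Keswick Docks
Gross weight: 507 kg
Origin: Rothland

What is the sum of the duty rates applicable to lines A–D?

Line A: polystyrene → VII.1; moulded articles → VII.1.2; for packaging → VII.1.2.1. Scheduled 23%. quota on VII.1.2.1 open → in-quota 12%; Caledon agreement on VII.4.1.1: VII.1.2.1 not covered; Caledon agreement on VII.1: RVC ≥ 50% → 2% available; preferential 2%. → 2%.
Line B: PVC → VII.4; resin in primary form → VII.4.2; for construction → VII.4.2.1. Scheduled 21%. anti-dumping (Rothland, VII.4.2): +33%; total 21% + 33% = 54%. → 54%.
Line C: polypropylene → VII.3; moulded articles → VII.3.2; for packaging → VII.3.2.1. Scheduled 20%. No special measure applies. → 20%.
Line D: polystyrene → VII.1; film → VII.1.1; for construction → VII.1.1.1. Scheduled 37%. No special measure applies. → 37%.
Sum: 2% + 54% + 20% + 37% = 113%.

113%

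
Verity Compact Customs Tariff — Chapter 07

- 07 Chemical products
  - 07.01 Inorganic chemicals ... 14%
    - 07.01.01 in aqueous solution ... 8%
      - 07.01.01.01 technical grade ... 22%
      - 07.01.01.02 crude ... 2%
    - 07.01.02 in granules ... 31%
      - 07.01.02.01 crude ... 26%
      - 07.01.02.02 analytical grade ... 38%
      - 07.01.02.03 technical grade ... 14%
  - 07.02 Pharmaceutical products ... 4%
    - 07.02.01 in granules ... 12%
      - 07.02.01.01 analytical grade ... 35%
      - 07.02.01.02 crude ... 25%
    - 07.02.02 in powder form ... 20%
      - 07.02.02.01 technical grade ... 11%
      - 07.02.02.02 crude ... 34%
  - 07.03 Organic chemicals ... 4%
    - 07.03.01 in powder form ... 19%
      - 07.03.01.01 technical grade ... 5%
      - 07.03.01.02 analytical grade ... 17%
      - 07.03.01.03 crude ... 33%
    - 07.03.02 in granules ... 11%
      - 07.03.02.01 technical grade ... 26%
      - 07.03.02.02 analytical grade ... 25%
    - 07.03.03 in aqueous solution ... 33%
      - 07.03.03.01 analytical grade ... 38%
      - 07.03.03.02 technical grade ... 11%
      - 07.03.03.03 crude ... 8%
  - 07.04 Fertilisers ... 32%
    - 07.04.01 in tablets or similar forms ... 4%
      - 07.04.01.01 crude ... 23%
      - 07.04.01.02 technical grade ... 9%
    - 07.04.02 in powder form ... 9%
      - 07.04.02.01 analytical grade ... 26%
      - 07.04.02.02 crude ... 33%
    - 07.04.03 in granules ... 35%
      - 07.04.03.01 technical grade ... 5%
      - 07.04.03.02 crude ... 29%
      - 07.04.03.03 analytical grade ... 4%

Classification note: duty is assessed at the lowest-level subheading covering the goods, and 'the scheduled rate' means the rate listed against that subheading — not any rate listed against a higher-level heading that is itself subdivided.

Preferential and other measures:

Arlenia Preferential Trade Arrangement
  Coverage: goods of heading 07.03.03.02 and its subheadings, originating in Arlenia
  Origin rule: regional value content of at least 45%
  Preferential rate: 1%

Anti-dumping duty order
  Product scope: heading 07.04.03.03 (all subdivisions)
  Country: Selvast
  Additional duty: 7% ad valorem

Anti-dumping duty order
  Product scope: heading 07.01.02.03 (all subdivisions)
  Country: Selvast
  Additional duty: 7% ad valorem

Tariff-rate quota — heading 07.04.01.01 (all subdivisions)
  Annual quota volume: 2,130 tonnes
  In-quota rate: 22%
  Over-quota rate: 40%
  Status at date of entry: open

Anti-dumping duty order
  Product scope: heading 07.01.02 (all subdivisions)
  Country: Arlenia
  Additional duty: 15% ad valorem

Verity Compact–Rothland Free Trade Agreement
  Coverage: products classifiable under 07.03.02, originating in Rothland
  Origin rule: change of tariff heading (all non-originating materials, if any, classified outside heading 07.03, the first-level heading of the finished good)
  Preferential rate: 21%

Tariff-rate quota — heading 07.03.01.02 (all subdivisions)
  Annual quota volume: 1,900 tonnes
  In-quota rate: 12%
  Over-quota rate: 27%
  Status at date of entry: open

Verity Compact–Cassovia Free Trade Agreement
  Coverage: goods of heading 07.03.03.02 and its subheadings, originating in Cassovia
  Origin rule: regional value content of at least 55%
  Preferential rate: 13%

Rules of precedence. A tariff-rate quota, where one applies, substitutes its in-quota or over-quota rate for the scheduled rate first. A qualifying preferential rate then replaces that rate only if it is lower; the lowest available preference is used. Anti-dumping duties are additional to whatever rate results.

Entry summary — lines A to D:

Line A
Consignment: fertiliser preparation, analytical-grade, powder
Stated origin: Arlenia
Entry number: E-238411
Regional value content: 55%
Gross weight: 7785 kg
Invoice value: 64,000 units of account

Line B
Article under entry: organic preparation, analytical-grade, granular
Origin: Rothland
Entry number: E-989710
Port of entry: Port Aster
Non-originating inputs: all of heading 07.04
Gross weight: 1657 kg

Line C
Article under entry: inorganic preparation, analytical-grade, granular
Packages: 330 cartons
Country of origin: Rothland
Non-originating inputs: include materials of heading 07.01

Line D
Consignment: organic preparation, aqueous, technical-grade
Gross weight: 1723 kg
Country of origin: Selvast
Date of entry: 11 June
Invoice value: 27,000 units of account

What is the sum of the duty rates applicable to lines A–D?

Line A: fertiliser → 07.04; powder → 07.04.02; analytical-grade → 07.04.02.01. Scheduled 26%. Arlenia agreement on 07.03.03.02: 07.04.02.01 not covered. → 26%.
Line B: organic → 07.03; granular → 07.03.02; analytical-grade → 07.03.02.02. Scheduled 25%. Rothland agreement on 07.03.02: CTH met → 21% available; preferential 21%. → 21%.
Line C: inorganic → 07.01; granular → 07.01.02; analytical-grade → 07.01.02.02. Scheduled 38%. Rothland agreement on 07.03.02: 07.01.02.02 not covered. → 38%.
Line D: organic → 07.03; aqueous → 07.03.03; technical-grade → 07.03.03.02. Scheduled 11%. No special measure applies. → 11%.
Sum: 26% + 21% + 38% + 11% = 96%.

96%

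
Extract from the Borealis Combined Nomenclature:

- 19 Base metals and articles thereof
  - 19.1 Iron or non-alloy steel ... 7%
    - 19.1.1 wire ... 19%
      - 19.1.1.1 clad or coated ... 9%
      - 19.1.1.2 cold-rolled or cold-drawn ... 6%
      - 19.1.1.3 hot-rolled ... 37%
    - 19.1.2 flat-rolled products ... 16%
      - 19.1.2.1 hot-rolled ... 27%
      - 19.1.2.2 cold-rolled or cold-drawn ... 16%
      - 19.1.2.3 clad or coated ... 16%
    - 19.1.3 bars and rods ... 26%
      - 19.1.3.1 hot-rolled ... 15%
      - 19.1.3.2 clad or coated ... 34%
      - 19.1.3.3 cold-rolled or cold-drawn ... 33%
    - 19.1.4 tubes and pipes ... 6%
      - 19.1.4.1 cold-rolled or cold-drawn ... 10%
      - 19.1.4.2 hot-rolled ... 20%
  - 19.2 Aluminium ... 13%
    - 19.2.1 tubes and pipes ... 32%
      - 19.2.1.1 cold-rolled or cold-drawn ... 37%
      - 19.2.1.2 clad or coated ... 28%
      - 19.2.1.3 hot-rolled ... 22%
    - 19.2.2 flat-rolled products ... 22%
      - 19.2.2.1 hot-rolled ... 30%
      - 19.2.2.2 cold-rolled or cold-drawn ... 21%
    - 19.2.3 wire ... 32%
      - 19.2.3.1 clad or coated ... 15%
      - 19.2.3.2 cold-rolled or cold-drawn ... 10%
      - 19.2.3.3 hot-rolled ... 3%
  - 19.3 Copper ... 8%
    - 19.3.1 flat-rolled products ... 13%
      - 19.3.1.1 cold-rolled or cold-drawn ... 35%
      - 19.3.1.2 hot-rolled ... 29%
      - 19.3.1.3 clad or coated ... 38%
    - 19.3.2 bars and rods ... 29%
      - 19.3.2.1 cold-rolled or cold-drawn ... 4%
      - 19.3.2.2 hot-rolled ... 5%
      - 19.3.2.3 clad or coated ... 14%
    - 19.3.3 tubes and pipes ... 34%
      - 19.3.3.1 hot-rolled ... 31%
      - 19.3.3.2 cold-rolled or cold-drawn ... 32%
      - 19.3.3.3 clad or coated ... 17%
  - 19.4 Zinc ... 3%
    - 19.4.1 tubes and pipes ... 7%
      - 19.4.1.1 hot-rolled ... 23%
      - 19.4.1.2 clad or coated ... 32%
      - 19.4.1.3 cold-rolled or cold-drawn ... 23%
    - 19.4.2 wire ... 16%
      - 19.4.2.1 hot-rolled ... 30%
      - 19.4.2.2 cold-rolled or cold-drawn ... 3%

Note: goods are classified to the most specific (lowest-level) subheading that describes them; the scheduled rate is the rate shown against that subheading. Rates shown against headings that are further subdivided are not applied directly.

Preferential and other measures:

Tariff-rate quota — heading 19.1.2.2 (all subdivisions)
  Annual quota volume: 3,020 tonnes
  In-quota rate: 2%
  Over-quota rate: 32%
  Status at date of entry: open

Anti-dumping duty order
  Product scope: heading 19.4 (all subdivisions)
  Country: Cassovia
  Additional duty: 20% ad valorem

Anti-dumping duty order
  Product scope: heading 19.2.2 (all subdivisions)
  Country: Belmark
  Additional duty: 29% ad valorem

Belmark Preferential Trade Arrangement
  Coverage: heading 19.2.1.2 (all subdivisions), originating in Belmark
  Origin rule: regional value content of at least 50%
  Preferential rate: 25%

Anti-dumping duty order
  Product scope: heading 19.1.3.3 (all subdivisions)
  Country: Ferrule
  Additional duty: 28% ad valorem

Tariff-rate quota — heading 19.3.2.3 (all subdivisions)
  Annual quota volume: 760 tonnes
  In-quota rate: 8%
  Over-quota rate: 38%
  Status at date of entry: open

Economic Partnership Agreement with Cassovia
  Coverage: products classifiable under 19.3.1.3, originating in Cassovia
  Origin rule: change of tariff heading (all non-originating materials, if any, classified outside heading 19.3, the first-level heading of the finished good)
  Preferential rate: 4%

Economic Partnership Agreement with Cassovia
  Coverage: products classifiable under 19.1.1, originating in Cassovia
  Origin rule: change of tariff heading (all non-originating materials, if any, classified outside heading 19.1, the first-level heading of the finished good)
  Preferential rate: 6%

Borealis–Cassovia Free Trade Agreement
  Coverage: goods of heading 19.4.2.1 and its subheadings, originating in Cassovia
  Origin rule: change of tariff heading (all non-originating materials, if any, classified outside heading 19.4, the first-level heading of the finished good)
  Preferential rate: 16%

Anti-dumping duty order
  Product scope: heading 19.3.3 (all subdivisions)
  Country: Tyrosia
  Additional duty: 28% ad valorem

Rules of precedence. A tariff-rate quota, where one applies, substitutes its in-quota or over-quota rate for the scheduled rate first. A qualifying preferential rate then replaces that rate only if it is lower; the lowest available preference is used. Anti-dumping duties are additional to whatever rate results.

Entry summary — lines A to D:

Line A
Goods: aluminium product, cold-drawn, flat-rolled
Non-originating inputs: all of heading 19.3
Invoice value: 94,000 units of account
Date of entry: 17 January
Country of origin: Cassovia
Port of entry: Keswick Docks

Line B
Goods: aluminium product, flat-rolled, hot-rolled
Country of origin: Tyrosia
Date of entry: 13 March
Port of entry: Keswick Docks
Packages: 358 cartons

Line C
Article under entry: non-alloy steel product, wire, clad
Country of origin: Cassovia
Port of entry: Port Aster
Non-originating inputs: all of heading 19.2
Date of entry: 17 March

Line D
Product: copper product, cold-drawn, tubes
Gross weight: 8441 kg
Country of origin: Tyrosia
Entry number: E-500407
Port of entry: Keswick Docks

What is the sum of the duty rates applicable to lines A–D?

117%

Line A: aluminium → 19.2; flat-rolled → 19.2.2; cold-drawn → 19.2.2.2. Scheduled 21%. Cassovia agreement on 19.3.1.3: 19.2.2.2 not covered; Cassovia agreement on 19.1.1: 19.2.2.2 not covered; Cassovia agreement on 19.4.2.1: 19.2.2.2 not covered. → 21%.
Line B: aluminium → 19.2; flat-rolled → 19.2.2; hot-rolled → 19.2.2.1. Scheduled 30%. No special measure applies. → 30%.
Line C: non-alloy steel → 19.1; wire → 19.1.1; clad → 19.1.1.1. Scheduled 9%. Cassovia agreement on 19.3.1.3: 19.1.1.1 not covered; Cassovia agreement on 19.1.1: CTH met → 6% available; Cassovia agreement on 19.4.2.1: 19.1.1.1 not covered; preferential 6%. → 6%.
Line D: copper → 19.3; tubes → 19.3.3; cold-drawn → 19.3.3.2. Scheduled 32%. anti-dumping (Tyrosia, 19.3.3): +28%; total 32% + 28% = 60%. → 60%.
Sum: 21% + 30% + 6% + 60% = 117%.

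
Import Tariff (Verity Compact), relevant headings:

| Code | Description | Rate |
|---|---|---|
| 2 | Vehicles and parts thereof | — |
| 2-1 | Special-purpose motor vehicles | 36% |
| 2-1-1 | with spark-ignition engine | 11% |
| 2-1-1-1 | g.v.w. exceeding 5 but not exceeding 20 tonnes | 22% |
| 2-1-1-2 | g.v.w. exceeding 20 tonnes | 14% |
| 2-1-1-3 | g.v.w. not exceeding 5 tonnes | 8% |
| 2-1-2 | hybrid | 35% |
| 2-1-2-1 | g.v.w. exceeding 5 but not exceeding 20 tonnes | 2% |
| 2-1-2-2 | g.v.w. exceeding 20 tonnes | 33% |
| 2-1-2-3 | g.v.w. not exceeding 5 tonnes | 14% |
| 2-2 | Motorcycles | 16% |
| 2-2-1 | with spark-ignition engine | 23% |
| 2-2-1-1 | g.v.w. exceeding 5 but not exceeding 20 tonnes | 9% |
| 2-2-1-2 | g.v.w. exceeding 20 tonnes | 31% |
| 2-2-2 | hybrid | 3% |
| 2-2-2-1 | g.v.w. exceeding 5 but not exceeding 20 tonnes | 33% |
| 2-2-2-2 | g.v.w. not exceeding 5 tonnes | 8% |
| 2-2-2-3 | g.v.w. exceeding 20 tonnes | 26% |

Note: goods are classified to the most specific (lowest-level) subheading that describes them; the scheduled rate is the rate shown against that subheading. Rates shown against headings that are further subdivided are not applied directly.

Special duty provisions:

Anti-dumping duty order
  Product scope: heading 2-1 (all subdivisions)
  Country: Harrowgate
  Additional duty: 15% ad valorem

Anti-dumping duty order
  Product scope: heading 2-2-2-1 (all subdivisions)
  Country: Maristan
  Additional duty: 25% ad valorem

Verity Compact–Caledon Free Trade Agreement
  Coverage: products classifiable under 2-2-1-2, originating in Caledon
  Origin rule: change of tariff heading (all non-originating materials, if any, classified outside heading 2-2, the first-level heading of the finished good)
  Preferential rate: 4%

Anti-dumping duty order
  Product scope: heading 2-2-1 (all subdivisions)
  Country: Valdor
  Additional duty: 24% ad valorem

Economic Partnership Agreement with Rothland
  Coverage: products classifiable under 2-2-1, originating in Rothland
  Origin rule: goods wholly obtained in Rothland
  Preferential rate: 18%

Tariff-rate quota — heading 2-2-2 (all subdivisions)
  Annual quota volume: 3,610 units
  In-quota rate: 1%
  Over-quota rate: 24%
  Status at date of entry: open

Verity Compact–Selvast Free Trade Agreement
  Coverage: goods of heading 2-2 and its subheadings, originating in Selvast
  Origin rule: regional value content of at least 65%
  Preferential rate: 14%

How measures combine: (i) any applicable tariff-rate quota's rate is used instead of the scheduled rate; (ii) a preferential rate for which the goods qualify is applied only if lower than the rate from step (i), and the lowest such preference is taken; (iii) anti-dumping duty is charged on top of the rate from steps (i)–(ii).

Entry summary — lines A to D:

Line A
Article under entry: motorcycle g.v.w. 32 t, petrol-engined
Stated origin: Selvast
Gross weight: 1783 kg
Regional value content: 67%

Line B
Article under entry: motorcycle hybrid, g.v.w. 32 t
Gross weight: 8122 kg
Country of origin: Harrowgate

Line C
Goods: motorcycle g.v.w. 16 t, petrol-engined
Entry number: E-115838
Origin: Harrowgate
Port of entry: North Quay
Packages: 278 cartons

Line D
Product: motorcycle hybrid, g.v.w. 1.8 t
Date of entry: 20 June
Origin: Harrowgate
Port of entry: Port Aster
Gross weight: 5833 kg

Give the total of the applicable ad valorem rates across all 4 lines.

25%

Line A: motorcycle → 2-2; petrol-engined → 2-2-1; g.v.w. 32 t → 2-2-1-2. Scheduled 31%. Selvast agreement on 2-2: RVC ≥ 65% → 14% available; preferential 14%. → 14%.
Line B: motorcycle → 2-2; hybrid → 2-2-2; g.v.w. 32 t → 2-2-2-3. Scheduled 26%. quota on 2-2-2 open → in-quota 1%. → 1%.
Line C: motorcycle → 2-2; petrol-engined → 2-2-1; g.v.w. 16 t → 2-2-1-1. Scheduled 9%. No special measure applies. → 9%.
Line D: motorcycle → 2-2; hybrid → 2-2-2; g.v.w. 1.8 t → 2-2-2-2. Scheduled 8%. quota on 2-2-2 open → in-quota 1%. → 1%.
Sum: 14% + 1% + 9% + 1% = 25%.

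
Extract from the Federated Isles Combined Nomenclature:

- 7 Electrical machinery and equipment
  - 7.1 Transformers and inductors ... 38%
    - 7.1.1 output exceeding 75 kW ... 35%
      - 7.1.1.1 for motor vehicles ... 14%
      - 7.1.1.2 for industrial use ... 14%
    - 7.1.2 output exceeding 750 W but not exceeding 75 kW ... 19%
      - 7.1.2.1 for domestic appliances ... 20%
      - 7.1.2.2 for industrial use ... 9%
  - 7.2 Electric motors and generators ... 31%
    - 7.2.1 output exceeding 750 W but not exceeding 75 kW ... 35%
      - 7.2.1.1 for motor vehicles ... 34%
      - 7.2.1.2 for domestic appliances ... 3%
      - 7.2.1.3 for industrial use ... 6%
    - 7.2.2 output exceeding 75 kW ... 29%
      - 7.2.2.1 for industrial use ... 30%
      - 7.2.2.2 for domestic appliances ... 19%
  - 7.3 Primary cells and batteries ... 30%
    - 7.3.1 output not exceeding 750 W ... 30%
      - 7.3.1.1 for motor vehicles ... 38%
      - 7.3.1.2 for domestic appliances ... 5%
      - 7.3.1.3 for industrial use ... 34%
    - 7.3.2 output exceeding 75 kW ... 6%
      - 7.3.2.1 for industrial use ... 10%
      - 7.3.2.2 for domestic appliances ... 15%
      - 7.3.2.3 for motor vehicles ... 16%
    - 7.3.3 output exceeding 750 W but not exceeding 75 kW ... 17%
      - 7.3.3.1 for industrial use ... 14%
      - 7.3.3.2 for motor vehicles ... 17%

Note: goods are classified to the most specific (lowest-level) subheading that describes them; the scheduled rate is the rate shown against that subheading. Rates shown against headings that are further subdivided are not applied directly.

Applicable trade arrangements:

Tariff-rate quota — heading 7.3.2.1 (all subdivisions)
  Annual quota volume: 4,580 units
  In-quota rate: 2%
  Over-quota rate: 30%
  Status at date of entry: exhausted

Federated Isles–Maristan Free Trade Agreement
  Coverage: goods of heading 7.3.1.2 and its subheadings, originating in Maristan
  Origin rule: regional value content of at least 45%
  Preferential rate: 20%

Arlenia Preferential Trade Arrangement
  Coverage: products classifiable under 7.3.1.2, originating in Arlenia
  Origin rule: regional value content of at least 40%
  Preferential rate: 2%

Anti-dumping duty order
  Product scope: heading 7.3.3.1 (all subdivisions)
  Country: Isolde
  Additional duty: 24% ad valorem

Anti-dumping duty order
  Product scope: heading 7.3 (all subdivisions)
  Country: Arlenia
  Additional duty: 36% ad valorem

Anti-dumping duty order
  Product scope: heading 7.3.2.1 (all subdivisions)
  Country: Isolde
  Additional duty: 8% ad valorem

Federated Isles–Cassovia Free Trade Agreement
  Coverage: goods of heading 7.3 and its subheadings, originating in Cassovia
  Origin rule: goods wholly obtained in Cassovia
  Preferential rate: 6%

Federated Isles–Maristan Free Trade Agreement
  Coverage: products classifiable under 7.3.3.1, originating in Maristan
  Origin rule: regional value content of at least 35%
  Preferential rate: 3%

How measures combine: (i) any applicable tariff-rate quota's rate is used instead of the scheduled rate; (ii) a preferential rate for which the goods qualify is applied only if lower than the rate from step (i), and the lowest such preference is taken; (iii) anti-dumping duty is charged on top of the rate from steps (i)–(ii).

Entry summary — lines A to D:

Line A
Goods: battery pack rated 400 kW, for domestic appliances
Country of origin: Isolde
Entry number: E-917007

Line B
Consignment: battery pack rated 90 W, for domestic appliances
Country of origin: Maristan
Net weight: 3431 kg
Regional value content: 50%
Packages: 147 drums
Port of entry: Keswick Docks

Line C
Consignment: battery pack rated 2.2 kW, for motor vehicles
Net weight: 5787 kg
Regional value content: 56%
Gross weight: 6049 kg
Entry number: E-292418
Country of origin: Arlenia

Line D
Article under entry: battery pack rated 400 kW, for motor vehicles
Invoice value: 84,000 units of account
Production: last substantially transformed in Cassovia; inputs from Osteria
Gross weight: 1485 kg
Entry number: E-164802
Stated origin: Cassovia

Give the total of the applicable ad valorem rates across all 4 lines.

Line A: battery pack → 7.3; rated 400 kW → 7.3.2; for domestic appliances → 7.3.2.2. Scheduled 15%. No special measure applies. → 15%.
Line B: battery pack → 7.3; rated 90 W → 7.3.1; for domestic appliances → 7.3.1.2. Scheduled 5%. Maristan agreement on 7.3.1.2: RVC ≥ 45% → 20% available; Maristan agreement on 7.3.3.1: 7.3.1.2 not covered; preference 20% not lower than 5% → no reduction. → 5%.
Line C: battery pack → 7.3; rated 2.2 kW → 7.3.3; for motor vehicles → 7.3.3.2. Scheduled 17%. Arlenia agreement on 7.3.1.2: 7.3.3.2 not covered; anti-dumping (Arlenia, 7.3): +36%; total 17% + 36% = 53%. → 53%.
Line D: battery pack → 7.3; rated 400 kW → 7.3.2; for motor vehicles → 7.3.2.3. Scheduled 16%. Cassovia agreement on 7.3: not wholly obtained. → 16%.
Sum: 15% + 5% + 53% + 16% = 89%.

89%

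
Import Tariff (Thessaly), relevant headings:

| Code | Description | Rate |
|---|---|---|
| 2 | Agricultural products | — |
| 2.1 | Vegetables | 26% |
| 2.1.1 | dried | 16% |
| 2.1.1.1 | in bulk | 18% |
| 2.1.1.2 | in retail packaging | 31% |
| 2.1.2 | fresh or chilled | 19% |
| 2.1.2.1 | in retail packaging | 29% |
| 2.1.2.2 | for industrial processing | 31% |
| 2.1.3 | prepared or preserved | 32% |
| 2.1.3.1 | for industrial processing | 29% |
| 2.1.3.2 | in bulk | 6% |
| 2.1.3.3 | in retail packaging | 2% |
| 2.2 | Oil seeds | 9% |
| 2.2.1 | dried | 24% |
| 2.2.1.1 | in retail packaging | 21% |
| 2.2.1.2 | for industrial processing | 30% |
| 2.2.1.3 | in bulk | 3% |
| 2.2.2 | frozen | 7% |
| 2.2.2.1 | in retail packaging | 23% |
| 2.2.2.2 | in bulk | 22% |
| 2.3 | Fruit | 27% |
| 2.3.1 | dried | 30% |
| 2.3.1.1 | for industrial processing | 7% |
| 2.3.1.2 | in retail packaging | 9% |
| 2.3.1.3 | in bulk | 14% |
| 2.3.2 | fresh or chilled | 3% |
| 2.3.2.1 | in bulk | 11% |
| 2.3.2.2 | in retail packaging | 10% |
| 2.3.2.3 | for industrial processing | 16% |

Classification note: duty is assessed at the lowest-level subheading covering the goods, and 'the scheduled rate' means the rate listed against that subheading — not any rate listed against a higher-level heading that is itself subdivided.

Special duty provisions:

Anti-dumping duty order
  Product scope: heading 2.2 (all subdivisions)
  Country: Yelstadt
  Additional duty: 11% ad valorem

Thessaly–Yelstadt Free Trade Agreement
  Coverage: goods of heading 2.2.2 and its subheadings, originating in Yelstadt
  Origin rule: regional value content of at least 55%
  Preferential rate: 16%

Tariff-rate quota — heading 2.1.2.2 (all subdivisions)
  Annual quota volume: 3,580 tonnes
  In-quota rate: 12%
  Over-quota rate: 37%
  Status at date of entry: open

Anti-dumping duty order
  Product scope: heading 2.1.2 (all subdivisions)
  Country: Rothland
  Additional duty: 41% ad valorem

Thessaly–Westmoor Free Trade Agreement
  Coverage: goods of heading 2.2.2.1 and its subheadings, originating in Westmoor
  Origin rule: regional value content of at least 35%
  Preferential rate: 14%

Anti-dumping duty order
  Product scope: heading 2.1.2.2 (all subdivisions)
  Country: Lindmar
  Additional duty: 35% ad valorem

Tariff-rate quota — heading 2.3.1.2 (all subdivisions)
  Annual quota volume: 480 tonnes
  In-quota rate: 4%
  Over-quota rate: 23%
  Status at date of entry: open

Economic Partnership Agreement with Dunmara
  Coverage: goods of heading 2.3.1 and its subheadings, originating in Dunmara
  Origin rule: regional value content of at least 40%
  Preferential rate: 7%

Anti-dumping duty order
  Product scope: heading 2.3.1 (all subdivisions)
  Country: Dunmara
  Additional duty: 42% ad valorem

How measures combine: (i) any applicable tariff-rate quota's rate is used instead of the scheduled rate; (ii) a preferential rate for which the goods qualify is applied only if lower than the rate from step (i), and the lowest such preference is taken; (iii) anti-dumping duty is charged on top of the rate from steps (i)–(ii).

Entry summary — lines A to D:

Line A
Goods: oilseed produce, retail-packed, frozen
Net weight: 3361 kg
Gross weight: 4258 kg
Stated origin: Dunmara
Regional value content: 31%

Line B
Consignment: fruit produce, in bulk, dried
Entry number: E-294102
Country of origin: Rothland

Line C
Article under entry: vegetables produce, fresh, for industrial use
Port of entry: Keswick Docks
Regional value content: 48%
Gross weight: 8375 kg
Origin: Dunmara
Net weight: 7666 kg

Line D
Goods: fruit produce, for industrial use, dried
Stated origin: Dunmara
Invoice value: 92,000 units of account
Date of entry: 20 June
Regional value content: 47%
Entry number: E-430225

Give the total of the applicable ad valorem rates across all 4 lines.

98%

Line A: oilseed → 2.2; frozen → 2.2.2; retail-packed → 2.2.2.1. Scheduled 23%. Dunmara agreement on 2.3.1: 2.2.2.1 not covered. → 23%.
Line B: fruit → 2.3; dried → 2.3.1; in bulk → 2.3.1.3. Scheduled 14%. No special measure applies. → 14%.
Line C: vegetables → 2.1; fresh → 2.1.2; for industrial use → 2.1.2.2. Scheduled 31%. quota on 2.1.2.2 open → in-quota 12%; Dunmara agreement on 2.3.1: 2.1.2.2 not covered. → 12%.
Line D: fruit → 2.3; dried → 2.3.1; for industrial use → 2.3.1.1. Scheduled 7%. Dunmara agreement on 2.3.1: RVC ≥ 40% → 7% available; preference 7% not lower than 7% → no reduction; anti-dumping (Dunmara, 2.3.1): +42%; total 7% + 42% = 49%. → 49%.
Sum: 23% + 14% + 12% + 49% = 98%.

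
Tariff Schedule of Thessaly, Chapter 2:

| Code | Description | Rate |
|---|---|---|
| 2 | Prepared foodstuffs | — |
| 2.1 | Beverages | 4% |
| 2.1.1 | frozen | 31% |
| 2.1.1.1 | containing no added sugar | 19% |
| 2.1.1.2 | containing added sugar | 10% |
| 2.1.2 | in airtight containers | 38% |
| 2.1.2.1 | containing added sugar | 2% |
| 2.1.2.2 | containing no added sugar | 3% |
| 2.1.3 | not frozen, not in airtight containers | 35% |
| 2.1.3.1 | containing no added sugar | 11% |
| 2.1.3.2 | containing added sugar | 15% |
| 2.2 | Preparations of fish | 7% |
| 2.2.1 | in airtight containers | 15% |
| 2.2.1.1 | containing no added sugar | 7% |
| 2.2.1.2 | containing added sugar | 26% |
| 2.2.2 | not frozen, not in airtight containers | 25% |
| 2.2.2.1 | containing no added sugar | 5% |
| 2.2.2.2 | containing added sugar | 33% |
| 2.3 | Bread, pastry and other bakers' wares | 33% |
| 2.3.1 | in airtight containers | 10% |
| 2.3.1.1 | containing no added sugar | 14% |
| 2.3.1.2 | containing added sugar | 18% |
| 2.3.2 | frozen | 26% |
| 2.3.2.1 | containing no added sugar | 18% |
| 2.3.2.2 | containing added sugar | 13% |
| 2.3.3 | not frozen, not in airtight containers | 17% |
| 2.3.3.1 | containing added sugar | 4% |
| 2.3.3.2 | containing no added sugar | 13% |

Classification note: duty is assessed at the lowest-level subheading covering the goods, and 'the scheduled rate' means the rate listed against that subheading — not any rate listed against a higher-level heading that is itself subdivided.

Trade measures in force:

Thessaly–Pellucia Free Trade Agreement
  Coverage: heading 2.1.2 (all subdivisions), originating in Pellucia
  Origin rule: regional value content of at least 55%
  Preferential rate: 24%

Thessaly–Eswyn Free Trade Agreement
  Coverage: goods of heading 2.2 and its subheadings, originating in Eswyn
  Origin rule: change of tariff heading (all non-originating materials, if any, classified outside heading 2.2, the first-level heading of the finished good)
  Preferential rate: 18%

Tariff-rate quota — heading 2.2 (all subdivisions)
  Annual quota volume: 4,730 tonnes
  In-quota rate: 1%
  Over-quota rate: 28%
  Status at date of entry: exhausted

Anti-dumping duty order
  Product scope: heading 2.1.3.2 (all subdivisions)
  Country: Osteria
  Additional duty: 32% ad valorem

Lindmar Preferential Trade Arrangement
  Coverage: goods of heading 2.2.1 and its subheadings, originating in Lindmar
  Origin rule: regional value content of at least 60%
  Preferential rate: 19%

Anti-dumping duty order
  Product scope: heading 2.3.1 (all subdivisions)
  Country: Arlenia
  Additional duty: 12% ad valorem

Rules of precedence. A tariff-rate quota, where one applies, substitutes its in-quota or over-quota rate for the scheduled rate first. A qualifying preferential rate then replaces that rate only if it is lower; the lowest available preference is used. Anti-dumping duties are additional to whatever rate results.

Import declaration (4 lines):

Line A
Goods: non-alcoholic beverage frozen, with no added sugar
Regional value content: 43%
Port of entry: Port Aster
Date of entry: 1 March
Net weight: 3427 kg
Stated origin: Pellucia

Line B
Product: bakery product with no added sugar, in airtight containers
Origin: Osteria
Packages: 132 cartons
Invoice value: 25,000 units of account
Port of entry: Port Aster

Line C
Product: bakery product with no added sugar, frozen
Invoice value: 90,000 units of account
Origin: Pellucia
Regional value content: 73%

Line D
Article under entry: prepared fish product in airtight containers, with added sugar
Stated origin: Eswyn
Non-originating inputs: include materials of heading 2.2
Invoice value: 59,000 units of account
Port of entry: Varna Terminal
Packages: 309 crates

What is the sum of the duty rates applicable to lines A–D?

79%

Line A: non-alcoholic beverage → 2.1; frozen → 2.1.1; with no added sugar → 2.1.1.1. Scheduled 19%. Pellucia agreement on 2.1.2: 2.1.1.1 not covered. → 19%.
Line B: bakery product → 2.3; in airtight containers → 2.3.1; with no added sugar → 2.3.1.1. Scheduled 14%. No special measure applies. → 14%.
Line C: bakery product → 2.3; frozen → 2.3.2; with no added sugar → 2.3.2.1. Scheduled 18%. Pellucia agreement on 2.1.2: 2.3.2.1 not covered. → 18%.
Line D: prepared fish product → 2.2; in airtight containers → 2.2.1; with added sugar → 2.2.1.2. Scheduled 26%. quota on 2.2 exhausted → over-quota 28%; Eswyn agreement on 2.2: CTH not met. → 28%.
Sum: 19% + 14% + 18% + 28% = 79%.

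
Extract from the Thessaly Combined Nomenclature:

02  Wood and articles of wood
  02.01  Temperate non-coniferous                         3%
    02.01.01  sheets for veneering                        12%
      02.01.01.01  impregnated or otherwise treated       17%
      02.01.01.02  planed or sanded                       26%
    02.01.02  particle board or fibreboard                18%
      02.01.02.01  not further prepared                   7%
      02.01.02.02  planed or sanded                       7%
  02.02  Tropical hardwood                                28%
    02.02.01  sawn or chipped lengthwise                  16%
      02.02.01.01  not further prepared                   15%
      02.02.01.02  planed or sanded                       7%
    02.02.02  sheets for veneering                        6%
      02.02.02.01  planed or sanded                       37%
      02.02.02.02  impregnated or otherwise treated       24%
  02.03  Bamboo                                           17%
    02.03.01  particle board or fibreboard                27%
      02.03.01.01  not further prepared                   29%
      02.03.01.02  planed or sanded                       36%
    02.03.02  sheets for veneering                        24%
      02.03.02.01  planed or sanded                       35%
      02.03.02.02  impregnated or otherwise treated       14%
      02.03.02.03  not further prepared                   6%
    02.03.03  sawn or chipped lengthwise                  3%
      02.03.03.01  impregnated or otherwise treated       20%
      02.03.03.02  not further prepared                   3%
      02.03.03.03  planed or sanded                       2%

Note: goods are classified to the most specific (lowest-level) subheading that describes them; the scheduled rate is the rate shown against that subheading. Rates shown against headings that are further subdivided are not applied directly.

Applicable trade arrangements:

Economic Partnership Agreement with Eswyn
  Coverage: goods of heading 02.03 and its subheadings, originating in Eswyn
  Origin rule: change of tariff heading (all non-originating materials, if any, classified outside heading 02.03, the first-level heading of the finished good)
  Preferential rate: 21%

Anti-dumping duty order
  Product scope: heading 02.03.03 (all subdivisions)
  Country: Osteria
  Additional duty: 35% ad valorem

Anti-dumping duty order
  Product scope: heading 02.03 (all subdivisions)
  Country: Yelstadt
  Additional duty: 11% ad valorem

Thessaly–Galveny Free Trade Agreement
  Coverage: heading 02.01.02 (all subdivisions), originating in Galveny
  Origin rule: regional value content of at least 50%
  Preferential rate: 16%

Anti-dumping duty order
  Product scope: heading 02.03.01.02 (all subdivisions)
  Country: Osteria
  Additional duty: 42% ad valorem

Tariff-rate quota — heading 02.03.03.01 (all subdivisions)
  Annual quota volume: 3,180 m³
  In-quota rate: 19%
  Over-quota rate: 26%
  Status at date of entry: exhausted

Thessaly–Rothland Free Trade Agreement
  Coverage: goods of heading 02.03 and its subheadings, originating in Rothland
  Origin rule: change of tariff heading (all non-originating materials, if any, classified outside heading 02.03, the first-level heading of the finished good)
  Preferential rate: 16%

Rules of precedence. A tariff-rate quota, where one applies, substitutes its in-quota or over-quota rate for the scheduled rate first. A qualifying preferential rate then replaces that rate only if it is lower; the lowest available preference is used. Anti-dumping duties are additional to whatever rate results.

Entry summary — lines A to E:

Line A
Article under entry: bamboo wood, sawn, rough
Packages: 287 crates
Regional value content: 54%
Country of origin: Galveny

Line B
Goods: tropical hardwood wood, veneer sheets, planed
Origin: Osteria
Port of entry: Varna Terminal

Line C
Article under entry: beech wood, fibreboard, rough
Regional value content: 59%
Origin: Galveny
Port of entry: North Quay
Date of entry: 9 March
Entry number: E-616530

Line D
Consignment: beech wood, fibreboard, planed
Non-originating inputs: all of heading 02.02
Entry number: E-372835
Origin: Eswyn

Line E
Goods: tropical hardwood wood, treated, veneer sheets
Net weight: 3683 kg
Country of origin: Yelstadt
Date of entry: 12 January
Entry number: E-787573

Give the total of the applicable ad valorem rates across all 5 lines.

Line A: bamboo → 02.03; sawn → 02.03.03; rough → 02.03.03.02. Scheduled 3%. Galveny agreement on 02.01.02: 02.03.03.02 not covered. → 3%.
Line B: tropical hardwood → 02.02; veneer sheets → 02.02.02; planed → 02.02.02.01. Scheduled 37%. No special measure applies. → 37%.
Line C: beech → 02.01; fibreboard → 02.01.02; rough → 02.01.02.01. Scheduled 7%. Galveny agreement on 02.01.02: RVC ≥ 50% → 16% available; preference 16% not lower than 7% → no reduction. → 7%.
Line D: beech → 02.01; fibreboard → 02.01.02; planed → 02.01.02.02. Scheduled 7%. Eswyn agreement on 02.03: 02.01.02.02 not covered. → 7%.
Line E: tropical hardwood → 02.02; veneer sheets → 02.02.02; treated → 02.02.02.02. Scheduled 24%. No special measure applies. → 24%.
Sum: 3% + 37% + 7% + 7% + 24% = 78%.

78%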